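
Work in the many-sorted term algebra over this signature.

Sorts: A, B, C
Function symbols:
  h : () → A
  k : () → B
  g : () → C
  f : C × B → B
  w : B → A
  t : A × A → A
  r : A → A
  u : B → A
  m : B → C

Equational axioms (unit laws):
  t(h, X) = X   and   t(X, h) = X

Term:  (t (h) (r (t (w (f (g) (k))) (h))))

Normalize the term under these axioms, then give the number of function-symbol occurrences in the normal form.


size = 5

1. (t (h) (r (t (w (f (g) (k))) (h))))  →  (r (t (w (f (g) (k))) (h)))
2. (r (t (w (f (g) (k))) (h)))  →  (r (w (f (g) (k))))
normal form: (r (w (f (g) (k))))


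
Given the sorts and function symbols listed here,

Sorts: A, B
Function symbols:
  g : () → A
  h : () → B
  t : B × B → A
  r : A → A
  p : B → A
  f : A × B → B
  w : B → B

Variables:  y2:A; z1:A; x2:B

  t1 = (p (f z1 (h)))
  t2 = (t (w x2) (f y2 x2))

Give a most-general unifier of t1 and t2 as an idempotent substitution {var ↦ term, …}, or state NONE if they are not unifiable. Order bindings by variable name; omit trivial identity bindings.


head clash or occurs-check failure — not unifiable

NONE (not unifiable)


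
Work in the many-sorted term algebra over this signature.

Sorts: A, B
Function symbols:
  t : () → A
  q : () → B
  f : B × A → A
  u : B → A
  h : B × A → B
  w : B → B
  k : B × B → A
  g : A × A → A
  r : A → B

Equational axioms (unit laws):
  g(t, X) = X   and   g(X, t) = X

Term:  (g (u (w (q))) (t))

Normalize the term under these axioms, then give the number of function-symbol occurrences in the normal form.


1. (g (u (w (q))) (t))  →  (u (w (q)))
normal form: (u (w (q)))

size = 3


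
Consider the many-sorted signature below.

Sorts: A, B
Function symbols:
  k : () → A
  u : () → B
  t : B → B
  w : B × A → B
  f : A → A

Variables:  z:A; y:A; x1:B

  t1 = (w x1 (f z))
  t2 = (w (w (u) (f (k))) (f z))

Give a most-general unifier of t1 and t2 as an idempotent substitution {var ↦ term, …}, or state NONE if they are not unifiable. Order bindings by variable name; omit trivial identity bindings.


{x1 ↦ (w (u) (f (k)))}


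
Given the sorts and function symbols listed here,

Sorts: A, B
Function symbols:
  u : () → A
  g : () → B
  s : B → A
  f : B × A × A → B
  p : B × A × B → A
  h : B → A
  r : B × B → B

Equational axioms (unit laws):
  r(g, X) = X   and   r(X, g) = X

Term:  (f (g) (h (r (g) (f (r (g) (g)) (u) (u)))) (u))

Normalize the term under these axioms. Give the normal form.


normal form = (f (g) (h (f (g) (u) (u))) (u))

1. (f (g) (h (r (g) (f (r (g) (g)) (u) (u)))) (u))  →  (f (g) (h (f (r (g) (g)) (u) (u))) (u))
2. (f (g) (h (f (r (g) (g)) (u) (u))) (u))  →  (f (g) (h (f (g) (u) (u))) (u))


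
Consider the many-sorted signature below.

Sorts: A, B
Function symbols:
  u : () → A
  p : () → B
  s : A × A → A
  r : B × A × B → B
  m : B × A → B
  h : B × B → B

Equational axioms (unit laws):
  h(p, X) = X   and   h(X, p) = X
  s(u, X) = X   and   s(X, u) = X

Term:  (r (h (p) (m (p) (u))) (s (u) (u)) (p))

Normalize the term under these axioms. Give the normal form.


normal form = (r (m (p) (u)) (u) (p))

1. (r (h (p) (m (p) (u))) (s (u) (u)) (p))  →  (r (m (p) (u)) (s (u) (u)) (p))
2. (r (m (p) (u)) (s (u) (u)) (p))  →  (r (m (p) (u)) (u) (p))


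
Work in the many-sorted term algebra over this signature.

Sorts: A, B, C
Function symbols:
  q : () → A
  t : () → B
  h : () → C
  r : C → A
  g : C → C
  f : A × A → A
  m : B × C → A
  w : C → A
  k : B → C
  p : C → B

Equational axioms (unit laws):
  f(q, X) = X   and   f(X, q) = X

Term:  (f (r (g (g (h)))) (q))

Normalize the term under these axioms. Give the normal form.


1. (f (r (g (g (h)))) (q))  →  (r (g (g (h))))

normal form = (r (g (g (h))))


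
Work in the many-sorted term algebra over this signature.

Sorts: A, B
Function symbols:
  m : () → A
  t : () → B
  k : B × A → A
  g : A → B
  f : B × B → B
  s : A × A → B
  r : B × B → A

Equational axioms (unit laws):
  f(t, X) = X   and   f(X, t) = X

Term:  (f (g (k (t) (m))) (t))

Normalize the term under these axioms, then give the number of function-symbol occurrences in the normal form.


1. (f (g (k (t) (m))) (t))  →  (g (k (t) (m)))
normal form: (g (k (t) (m)))

size = 4


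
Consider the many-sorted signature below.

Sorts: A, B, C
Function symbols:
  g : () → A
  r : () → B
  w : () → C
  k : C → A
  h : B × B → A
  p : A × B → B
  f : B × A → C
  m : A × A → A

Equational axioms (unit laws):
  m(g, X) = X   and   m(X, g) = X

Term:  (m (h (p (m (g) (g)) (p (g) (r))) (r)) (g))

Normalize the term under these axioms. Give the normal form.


normal form = (h (p (g) (p (g) (r))) (r))

1. (m (h (p (m (g) (g)) (p (g) (r))) (r)) (g))  →  (h (p (m (g) (g)) (p (g) (r))) (r))
2. (h (p (m (g) (g)) (p (g) (r))) (r))  →  (h (p (g) (p (g) (r))) (r))


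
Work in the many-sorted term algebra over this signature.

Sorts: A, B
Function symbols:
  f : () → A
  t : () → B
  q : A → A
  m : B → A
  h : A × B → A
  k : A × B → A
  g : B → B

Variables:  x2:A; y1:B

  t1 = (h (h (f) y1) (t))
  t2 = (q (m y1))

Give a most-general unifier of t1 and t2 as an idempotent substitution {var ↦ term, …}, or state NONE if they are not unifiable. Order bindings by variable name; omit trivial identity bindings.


NONE (not unifiable)

head clash or occurs-check failure — not unifiable


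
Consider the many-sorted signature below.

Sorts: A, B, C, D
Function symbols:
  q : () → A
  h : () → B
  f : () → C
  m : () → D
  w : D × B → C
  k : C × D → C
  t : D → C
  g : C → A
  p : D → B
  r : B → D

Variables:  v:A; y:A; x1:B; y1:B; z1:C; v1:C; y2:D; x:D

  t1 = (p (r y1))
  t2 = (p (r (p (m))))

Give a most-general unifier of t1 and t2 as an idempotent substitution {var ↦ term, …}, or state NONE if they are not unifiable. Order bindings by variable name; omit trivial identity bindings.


{y1 ↦ (p (m))}


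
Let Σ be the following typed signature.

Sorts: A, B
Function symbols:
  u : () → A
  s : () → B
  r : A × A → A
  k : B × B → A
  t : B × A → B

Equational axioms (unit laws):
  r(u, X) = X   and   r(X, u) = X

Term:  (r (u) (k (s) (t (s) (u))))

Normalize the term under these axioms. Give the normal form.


1. (r (u) (k (s) (t (s) (u))))  →  (k (s) (t (s) (u)))

normal form = (k (s) (t (s) (u)))


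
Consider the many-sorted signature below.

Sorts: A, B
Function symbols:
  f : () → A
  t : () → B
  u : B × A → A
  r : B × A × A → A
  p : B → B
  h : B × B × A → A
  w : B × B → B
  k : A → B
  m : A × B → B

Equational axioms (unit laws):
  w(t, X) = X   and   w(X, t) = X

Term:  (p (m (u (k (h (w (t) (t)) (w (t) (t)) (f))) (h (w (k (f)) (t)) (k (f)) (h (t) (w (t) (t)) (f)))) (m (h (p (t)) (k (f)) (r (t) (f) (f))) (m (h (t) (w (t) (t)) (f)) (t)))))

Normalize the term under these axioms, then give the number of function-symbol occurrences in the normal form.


1. (p (m (u (k (h (w (t) (t)) (w (t) (t)) (f))) (h (w (k (f)) (t)) (k (f)) (h (t) (w (t) (t)) (f)))) (m (h (p (t)) (k (f)) (r (t) (f) (f))) (m (h (t) (w (t) (t)) (f)) (t)))))  →  (p (m (u (k (h (t) (w (t) (t)) (f))) (h (w (k (f)) (t)) (k (f)) (h (t) (w (t) (t)) (f)))) (m (h (p (t)) (k (f)) (r (t) (f) (f))) (m (h (t) (w (t) (t)) (f)) (t)))))
2. (p (m (u (k (h (t) (w (t) (t)) (f))) (h (w (k (f)) (t)) (k (f)) (h (t) (w (t) (t)) (f)))) (m (h (p (t)) (k (f)) (r (t) (f) (f))) (m (h (t) (w (t) (t)) (f)) (t)))))  →  (p (m (u (k (h (t) (t) (f))) (h (w (k (f)) (t)) (k (f)) (h (t) (w (t) (t)) (f)))) (m (h (p (t)) (k (f)) (r (t) (f) (f))) (m (h (t) (w (t) (t)) (f)) (t)))))
3. (p (m (u (k (h (t) (t) (f))) (h (w (k (f)) (t)) (k (f)) (h (t) (w (t) (t)) (f)))) (m (h (p (t)) (k (f)) (r (t) (f) (f))) (m (h (t) (w (t) (t)) (f)) (t)))))  →  (p (m (u (k (h (t) (t) (f))) (h (k (f)) (k (f)) (h (t) (w (t) (t)) (f)))) (m (h (p (t)) (k (f)) (r (t) (f) (f))) (m (h (t) (w (t) (t)) (f)) (t)))))
4. (p (m (u (k (h (t) (t) (f))) (h (k (f)) (k (f)) (h (t) (w (t) (t)) (f)))) (m (h (p (t)) (k (f)) (r (t) (f) (f))) (m (h (t) (w (t) (t)) (f)) (t)))))  →  (p (m (u (k (h (t) (t) (f))) (h (k (f)) (k (f)) (h (t) (t) (f)))) (m (h (p (t)) (k (f)) (r (t) (f) (f))) (m (h (t) (w (t) (t)) (f)) (t)))))
5. (p (m (u (k (h (t) (t) (f))) (h (k (f)) (k (f)) (h (t) (t) (f)))) (m (h (p (t)) (k (f)) (r (t) (f) (f))) (m (h (t) (w (t) (t)) (f)) (t)))))  →  (p (m (u (k (h (t) (t) (f))) (h (k (f)) (k (f)) (h (t) (t) (f)))) (m (h (p (t)) (k (f)) (r (t) (f) (f))) (m (h (t) (t) (f)) (t)))))
normal form: (p (m (u (k (h (t) (t) (f))) (h (k (f)) (k (f)) (h (t) (t) (f)))) (m (h (p (t)) (k (f)) (r (t) (f) (f))) (m (h (t) (t) (f)) (t)))))

size = 33


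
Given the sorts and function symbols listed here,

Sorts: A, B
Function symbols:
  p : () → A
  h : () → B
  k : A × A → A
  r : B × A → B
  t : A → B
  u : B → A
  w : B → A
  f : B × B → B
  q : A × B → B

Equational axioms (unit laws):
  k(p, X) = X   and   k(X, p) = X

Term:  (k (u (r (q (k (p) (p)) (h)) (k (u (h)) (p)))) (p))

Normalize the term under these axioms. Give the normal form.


1. (k (u (r (q (k (p) (p)) (h)) (k (u (h)) (p)))) (p))  →  (u (r (q (k (p) (p)) (h)) (k (u (h)) (p))))
2. (u (r (q (k (p) (p)) (h)) (k (u (h)) (p))))  →  (u (r (q (p) (h)) (k (u (h)) (p))))
3. (u (r (q (p) (h)) (k (u (h)) (p))))  →  (u (r (q (p) (h)) (u (h))))

normal form = (u (r (q (p) (h)) (u (h))))


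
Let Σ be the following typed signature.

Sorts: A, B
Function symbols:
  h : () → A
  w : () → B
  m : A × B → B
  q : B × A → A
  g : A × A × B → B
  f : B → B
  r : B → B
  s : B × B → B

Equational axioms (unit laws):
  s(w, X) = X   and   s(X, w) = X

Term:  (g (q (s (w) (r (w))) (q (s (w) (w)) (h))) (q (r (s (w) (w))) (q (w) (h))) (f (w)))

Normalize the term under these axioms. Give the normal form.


normal form = (g (q (r (w)) (q (w) (h))) (q (r (w)) (q (w) (h))) (f (w)))

1. (g (q (s (w) (r (w))) (q (s (w) (w)) (h))) (q (r (s (w) (w))) (q (w) (h))) (f (w)))  →  (g (q (r (w)) (q (s (w) (w)) (h))) (q (r (s (w) (w))) (q (w) (h))) (f (w)))
2. (g (q (r (w)) (q (s (w) (w)) (h))) (q (r (s (w) (w))) (q (w) (h))) (f (w)))  →  (g (q (r (w)) (q (w) (h))) (q (r (s (w) (w))) (q (w) (h))) (f (w)))
3. (g (q (r (w)) (q (w) (h))) (q (r (s (w) (w))) (q (w) (h))) (f (w)))  →  (g (q (r (w)) (q (w) (h))) (q (r (w)) (q (w) (h))) (f (w)))


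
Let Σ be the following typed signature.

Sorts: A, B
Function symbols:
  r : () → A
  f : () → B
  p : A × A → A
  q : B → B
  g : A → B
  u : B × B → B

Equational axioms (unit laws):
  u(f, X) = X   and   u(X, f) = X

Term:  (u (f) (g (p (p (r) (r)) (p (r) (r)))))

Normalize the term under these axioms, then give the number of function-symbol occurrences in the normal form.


1. (u (f) (g (p (p (r) (r)) (p (r) (r)))))  →  (g (p (p (r) (r)) (p (r) (r))))
normal form: (g (p (p (r) (r)) (p (r) (r))))

size = 8


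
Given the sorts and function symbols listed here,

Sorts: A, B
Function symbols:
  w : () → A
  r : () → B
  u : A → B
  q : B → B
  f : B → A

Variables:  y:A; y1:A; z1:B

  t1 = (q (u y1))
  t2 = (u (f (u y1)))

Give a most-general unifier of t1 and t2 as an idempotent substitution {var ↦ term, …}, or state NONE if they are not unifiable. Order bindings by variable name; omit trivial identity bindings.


NONE (not unifiable)

head clash or occurs-check failure — not unifiable


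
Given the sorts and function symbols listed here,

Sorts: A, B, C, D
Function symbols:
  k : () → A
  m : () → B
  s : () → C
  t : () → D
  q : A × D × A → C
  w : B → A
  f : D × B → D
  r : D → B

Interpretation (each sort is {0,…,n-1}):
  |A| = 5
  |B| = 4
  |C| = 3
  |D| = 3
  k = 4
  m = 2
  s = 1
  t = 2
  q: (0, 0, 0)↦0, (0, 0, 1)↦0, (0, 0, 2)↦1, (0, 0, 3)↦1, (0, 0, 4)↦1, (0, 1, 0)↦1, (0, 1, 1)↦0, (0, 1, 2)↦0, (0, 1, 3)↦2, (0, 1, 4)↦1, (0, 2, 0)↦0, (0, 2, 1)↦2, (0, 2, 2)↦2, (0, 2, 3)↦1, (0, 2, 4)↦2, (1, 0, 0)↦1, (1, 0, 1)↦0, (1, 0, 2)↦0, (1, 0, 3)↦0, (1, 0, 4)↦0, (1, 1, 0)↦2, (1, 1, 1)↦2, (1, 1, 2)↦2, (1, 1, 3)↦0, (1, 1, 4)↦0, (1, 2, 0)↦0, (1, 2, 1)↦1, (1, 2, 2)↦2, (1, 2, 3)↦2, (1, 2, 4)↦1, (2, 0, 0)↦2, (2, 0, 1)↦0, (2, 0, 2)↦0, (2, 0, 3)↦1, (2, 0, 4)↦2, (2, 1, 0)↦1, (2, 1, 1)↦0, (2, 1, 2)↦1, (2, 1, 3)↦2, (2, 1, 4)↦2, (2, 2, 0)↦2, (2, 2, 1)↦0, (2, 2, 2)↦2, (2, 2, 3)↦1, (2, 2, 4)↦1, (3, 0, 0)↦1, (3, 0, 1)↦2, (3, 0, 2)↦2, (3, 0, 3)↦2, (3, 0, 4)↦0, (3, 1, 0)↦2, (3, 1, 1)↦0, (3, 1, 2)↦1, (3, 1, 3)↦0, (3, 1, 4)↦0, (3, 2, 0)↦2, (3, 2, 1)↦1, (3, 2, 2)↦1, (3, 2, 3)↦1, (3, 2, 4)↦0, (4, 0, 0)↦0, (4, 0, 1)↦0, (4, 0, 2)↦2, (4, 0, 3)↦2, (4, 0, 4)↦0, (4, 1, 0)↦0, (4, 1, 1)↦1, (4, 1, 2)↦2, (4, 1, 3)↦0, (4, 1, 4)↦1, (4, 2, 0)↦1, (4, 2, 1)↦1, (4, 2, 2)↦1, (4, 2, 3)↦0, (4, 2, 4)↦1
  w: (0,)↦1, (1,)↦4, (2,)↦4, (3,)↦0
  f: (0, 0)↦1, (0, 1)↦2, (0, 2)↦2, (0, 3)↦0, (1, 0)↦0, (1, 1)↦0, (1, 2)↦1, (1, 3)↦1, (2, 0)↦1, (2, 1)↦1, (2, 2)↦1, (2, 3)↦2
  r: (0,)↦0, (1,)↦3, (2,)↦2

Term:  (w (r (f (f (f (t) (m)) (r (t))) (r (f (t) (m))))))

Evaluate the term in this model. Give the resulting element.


  t = 2
  m = 2
  (f (t) (m)) = f(2, 2) = 1
  t = 2
  (r (t)) = r(2,) = 2
  (f (f (t) (m)) (r (t))) = f(1, 2) = 1
  t = 2
  m = 2
  (f (t) (m)) = f(2, 2) = 1
  (r (f (t) (m))) = r(1,) = 3
  (f (f (f (t) (m)) (r (t))) (r (f (t) (m)))) = f(1, 3) = 1
  (r (f (f (f (t) (m)) (r (t))) (r (f (t) (m))))) = r(1,) = 3
  (w (r (f (f (f (t) (m)) (r (t))) (r (f (t) (m)))))) = w(3,) = 0

value = 0


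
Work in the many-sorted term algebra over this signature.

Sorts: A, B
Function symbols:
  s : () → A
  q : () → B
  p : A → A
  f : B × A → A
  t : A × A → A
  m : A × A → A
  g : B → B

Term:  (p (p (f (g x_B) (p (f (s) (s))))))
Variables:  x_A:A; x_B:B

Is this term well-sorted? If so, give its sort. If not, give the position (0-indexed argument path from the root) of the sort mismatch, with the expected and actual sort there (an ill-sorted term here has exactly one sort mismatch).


ill-sorted at position [0, 0, 1, 0, 0]: expected B, got A

        x_B : B
      (g x_B) : B
          (s) : A
          (s) : A
        (f (s) (s)) : ✗ arg 0 at [0, 0, 1, 0, 0] has sort A, expected B


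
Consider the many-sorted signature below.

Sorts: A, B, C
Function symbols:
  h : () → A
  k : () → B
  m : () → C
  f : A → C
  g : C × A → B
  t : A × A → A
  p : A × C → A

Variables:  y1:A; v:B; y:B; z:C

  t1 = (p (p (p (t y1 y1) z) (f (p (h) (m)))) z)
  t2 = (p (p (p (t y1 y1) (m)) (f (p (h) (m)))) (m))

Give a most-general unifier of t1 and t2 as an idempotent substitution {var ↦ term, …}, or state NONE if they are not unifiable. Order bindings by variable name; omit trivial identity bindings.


{z ↦ (m)}


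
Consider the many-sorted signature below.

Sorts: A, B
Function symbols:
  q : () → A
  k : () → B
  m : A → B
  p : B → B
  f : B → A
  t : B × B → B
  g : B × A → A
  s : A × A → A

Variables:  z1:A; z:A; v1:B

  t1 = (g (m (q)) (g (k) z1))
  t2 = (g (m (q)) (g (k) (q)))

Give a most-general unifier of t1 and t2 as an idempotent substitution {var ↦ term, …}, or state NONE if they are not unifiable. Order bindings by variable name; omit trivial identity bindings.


{z1 ↦ (q)}


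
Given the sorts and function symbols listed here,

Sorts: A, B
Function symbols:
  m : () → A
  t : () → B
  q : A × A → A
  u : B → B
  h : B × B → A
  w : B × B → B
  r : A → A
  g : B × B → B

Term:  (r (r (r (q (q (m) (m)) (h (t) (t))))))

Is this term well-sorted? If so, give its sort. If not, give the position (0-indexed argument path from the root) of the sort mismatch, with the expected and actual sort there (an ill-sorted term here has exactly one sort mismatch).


          (m) : A
          (m) : A
        (q (m) (m)) : A
          (t) : B
          (t) : B
        (h (t) (t)) : A
      (q (q (m) (m)) (h (t) (t))) : A
    (r (q (q (m) (m)) (h (t) (t)))) : A
  (r (r (q (q (m) (m)) (h (t) (t))))) : A
(r (r (r (q (q (m) (m)) (h (t) (t)))))) : A

well-sorted; sort = A


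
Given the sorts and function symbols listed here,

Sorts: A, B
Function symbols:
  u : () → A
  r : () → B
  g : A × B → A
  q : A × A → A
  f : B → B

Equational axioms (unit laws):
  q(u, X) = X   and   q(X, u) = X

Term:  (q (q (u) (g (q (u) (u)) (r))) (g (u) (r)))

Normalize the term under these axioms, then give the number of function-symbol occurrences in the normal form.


1. (q (q (u) (g (q (u) (u)) (r))) (g (u) (r)))  →  (q (g (q (u) (u)) (r)) (g (u) (r)))
2. (q (g (q (u) (u)) (r)) (g (u) (r)))  →  (q (g (u) (r)) (g (u) (r)))
normal form: (q (g (u) (r)) (g (u) (r)))

size = 7


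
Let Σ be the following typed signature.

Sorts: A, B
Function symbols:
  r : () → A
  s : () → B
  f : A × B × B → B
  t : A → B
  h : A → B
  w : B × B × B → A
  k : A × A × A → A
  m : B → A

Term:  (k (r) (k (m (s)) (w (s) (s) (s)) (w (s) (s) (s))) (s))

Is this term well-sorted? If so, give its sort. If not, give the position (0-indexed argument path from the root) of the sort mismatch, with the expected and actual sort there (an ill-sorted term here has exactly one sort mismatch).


ill-sorted at position [2]: expected A, got B

  (r) : A
      (s) : B
    (m (s)) : A
      (s) : B
      (s) : B
      (s) : B
    (w (s) (s) (s)) : A
      (s) : B
      (s) : B
      (s) : B
    (w (s) (s) (s)) : A
  (k (m (s)) (w (s) (s) (s)) (w (s) (s) (s))) : A
  (s) : B
(k (r) (k (m (s)) (w (s) (s) (s)) (w (s) (s) (s))) (s)) : ✗ arg 2 at [2] has sort B, expected A


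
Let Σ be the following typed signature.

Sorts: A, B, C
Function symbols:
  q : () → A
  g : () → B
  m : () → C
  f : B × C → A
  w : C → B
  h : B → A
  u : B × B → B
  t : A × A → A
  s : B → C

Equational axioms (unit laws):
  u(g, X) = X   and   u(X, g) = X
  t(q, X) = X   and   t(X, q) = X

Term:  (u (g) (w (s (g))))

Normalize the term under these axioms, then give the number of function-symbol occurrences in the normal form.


1. (u (g) (w (s (g))))  →  (w (s (g)))
normal form: (w (s (g)))

size = 3


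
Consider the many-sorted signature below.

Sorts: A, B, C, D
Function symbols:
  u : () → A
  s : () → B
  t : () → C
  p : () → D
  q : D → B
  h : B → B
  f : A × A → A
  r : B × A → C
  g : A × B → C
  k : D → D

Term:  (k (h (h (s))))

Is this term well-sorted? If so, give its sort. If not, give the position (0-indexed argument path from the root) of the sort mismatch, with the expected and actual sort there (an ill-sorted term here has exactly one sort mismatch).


ill-sorted at position [0]: expected D, got B

      (s) : B
    (h (s)) : B
  (h (h (s))) : B
(k (h (h (s)))) : ✗ arg 0 at [0] has sort B, expected D


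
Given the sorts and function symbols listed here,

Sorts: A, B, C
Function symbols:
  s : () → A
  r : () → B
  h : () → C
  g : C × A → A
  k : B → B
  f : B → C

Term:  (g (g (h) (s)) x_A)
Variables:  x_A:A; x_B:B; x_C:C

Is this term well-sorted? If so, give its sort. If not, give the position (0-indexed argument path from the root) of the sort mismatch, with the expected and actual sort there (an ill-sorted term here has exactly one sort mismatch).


ill-sorted at position [0]: expected C, got A

    (h) : C
    (s) : A
  (g (h) (s)) : A
  x_A : A
(g (g (h) (s)) x_A) : ✗ arg 0 at [0] has sort A, expected C


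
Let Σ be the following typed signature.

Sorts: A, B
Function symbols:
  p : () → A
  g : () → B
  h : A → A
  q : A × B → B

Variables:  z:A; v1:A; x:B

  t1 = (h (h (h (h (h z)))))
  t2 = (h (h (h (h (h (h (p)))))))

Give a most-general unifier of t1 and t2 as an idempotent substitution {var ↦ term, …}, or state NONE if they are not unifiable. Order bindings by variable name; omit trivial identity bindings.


{z ↦ (h (p))}


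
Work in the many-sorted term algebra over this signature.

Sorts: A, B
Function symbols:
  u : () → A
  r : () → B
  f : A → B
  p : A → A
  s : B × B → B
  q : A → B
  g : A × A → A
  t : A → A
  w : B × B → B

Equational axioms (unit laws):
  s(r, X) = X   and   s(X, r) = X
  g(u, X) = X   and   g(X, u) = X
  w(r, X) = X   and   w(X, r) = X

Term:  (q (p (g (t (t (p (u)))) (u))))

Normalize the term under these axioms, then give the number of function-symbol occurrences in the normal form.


1. (q (p (g (t (t (p (u)))) (u))))  →  (q (p (t (t (p (u))))))
normal form: (q (p (t (t (p (u))))))

size = 6


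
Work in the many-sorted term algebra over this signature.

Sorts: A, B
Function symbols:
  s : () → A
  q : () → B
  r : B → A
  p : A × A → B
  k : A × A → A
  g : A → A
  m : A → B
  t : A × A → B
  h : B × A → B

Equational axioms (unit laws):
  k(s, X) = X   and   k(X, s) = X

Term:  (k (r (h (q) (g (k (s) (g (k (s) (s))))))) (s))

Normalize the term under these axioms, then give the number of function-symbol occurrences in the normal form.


size = 6

1. (k (r (h (q) (g (k (s) (g (k (s) (s))))))) (s))  →  (r (h (q) (g (k (s) (g (k (s) (s)))))))
2. (r (h (q) (g (k (s) (g (k (s) (s)))))))  →  (r (h (q) (g (g (k (s) (s))))))
3. (r (h (q) (g (g (k (s) (s))))))  →  (r (h (q) (g (g (s)))))
normal form: (r (h (q) (g (g (s)))))


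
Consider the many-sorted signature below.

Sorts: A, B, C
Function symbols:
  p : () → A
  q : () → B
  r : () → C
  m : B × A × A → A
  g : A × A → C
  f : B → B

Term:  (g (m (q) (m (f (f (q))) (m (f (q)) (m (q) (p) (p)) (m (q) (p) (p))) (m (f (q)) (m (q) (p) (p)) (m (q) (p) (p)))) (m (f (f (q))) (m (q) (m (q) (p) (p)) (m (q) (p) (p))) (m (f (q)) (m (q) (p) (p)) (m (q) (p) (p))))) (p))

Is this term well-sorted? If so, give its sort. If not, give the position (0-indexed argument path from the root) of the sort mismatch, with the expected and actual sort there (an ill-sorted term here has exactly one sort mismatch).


well-sorted; sort = C

    (q) : B
          (q) : B
        (f (q)) : B
      (f (f (q))) : B
          (q) : B
        (f (q)) : B
          (q) : B
          (p) : A
          (p) : A
        (m (q) (p) (p)) : A
          (q) : B
          (p) : A
          (p) : A
        (m (q) (p) (p)) : A
      (m (f (q)) (m (q) (p) (p)) (m (q) (p) (p))) : A
          (q) : B
        (f (q)) : B
          (q) : B
          (p) : A
          (p) : A
        (m (q) (p) (p)) : A
          (q) : B
          (p) : A
          (p) : A
        (m (q) (p) (p)) : A
      (m (f (q)) (m (q) (p) (p)) (m (q) (p) (p))) : A
    (m (f (f (q))) (m (f (q)) (m (q) (p) (p)) (m (q) (p) (p))) (m (f (q)) (m (q) (p) (p)) (m (q) (p) (p)))) : A
          (q) : B
        (f (q)) : B
      (f (f (q))) : B
        (q) : B
          (q) : B
          (p) : A
          (p) : A
        (m (q) (p) (p)) : A
          (q) : B
          (p) : A
          (p) : A
        (m (q) (p) (p)) : A
      (m (q) (m (q) (p) (p)) (m (q) (p) (p))) : A
          (q) : B
        (f (q)) : B
          (q) : B
          (p) : A
          (p) : A
        (m (q) (p) (p)) : A
          (q) : B
          (p) : A
          (p) : A
        (m (q) (p) (p)) : A
      (m (f (q)) (m (q) (p) (p)) (m (q) (p) (p))) : A
    (m (f (f (q))) (m (q) (m (q) (p) (p)) (m (q) (p) (p))) (m (f (q)) (m (q) (p) (p)) (m (q) (p) (p)))) : A
  (m (q) (m (f (f (q))) (m (f (q)) (m (q) (p) (p)) (m (q) (p) (p))) (m (f (q)) (m (q) (p) (p)) (m (q) (p) (p)))) (m (f (f (q))) (m (q) (m (q) (p) (p)) (m (q) (p) (p))) (m (f (q)) (m (q) (p) (p)) (m (q) (p) (p))))) : A
  (p) : A
(g (m (q) (m (f (f (q))) (m (f (q)) (m (q) (p) (p)) (m (q) (p) (p))) (m (f (q)) (m (q) (p) (p)) (m (q) (p) (p)))) (m (f (f (q))) (m (q) (m (q) (p) (p)) (m (q) (p) (p))) (m (f (q)) (m (q) (p) (p)) (m (q) (p) (p))))) (p)) : C


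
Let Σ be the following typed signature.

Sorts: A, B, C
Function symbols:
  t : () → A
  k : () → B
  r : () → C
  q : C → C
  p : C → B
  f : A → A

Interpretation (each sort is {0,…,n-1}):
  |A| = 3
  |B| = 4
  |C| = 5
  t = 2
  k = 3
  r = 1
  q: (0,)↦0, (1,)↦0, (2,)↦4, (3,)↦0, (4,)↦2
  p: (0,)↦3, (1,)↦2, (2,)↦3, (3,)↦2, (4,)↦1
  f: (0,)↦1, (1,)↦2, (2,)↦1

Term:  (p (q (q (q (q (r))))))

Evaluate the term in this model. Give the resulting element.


value = 3

  r = 1
  (q (r)) = q(1,) = 0
  (q (q (r))) = q(0,) = 0
  (q (q (q (r)))) = q(0,) = 0
  (q (q (q (q (r))))) = q(0,) = 0
  (p (q (q (q (q (r)))))) = p(0,) = 3


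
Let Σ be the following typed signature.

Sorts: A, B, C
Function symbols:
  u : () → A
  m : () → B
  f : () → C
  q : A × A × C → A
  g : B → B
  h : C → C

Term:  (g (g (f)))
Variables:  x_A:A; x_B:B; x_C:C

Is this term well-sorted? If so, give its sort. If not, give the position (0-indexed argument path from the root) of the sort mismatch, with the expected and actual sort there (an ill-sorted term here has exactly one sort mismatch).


    (f) : C
  (g (f)) : ✗ arg 0 at [0, 0] has sort C, expected B

ill-sorted at position [0, 0]: expected B, got C


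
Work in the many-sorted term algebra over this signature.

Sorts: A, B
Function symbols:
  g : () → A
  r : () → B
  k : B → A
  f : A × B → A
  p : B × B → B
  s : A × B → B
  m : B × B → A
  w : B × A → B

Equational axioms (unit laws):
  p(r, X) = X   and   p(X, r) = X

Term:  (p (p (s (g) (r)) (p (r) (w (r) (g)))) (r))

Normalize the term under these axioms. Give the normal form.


normal form = (p (s (g) (r)) (w (r) (g)))

1. (p (p (s (g) (r)) (p (r) (w (r) (g)))) (r))  →  (p (s (g) (r)) (p (r) (w (r) (g))))
2. (p (s (g) (r)) (p (r) (w (r) (g))))  →  (p (s (g) (r)) (w (r) (g)))


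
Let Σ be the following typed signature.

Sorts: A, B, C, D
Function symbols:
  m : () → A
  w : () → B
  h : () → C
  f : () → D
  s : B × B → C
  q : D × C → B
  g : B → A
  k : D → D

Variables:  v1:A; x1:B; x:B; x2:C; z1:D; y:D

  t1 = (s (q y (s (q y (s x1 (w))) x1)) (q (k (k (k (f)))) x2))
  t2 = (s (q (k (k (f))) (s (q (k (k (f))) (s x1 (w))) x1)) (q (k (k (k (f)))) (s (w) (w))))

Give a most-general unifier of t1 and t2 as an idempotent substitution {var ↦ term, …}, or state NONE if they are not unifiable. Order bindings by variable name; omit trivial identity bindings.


{x2 ↦ (s (w) (w)), y ↦ (k (k (f)))}


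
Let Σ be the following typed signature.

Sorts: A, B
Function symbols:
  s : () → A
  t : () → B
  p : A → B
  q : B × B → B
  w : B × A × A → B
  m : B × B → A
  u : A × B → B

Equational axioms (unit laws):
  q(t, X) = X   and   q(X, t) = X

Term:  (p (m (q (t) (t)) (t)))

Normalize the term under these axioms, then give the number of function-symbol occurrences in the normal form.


size = 4

1. (p (m (q (t) (t)) (t)))  →  (p (m (t) (t)))
normal form: (p (m (t) (t)))


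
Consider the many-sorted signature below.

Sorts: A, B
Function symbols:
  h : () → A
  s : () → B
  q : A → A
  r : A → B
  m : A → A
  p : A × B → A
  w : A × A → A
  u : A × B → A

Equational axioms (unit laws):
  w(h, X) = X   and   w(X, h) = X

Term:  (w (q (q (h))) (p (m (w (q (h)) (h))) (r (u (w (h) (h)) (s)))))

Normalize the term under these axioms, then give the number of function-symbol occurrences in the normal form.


size = 12

1. (w (q (q (h))) (p (m (w (q (h)) (h))) (r (u (w (h) (h)) (s)))))  →  (w (q (q (h))) (p (m (q (h))) (r (u (w (h) (h)) (s)))))
2. (w (q (q (h))) (p (m (q (h))) (r (u (w (h) (h)) (s)))))  →  (w (q (q (h))) (p (m (q (h))) (r (u (h) (s)))))
normal form: (w (q (q (h))) (p (m (q (h))) (r (u (h) (s)))))


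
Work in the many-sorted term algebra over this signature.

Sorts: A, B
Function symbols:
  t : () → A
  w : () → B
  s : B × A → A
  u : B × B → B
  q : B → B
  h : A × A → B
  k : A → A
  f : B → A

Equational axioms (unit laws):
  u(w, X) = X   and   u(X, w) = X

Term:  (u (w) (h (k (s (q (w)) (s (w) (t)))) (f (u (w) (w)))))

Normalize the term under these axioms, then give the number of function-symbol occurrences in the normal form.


1. (u (w) (h (k (s (q (w)) (s (w) (t)))) (f (u (w) (w)))))  →  (h (k (s (q (w)) (s (w) (t)))) (f (u (w) (w))))
2. (h (k (s (q (w)) (s (w) (t)))) (f (u (w) (w))))  →  (h (k (s (q (w)) (s (w) (t)))) (f (w)))
normal form: (h (k (s (q (w)) (s (w) (t)))) (f (w)))

size = 10


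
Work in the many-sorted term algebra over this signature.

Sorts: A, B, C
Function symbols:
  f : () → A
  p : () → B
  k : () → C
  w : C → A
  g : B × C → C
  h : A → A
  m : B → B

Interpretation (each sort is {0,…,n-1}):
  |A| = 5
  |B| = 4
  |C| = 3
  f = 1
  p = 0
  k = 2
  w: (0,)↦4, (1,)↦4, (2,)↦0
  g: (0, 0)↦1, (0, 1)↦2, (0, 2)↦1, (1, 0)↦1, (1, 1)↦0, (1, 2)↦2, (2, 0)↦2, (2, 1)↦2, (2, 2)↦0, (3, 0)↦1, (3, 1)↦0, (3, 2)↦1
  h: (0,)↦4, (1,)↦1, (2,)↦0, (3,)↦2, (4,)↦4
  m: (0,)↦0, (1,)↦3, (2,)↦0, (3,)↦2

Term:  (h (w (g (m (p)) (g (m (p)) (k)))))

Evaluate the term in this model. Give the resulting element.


value = 4

  p = 0
  (m (p)) = m(0,) = 0
  p = 0
  (m (p)) = m(0,) = 0
  k = 2
  (g (m (p)) (k)) = g(0, 2) = 1
  (g (m (p)) (g (m (p)) (k))) = g(0, 1) = 2
  (w (g (m (p)) (g (m (p)) (k)))) = w(2,) = 0
  (h (w (g (m (p)) (g (m (p)) (k))))) = h(0,) = 4


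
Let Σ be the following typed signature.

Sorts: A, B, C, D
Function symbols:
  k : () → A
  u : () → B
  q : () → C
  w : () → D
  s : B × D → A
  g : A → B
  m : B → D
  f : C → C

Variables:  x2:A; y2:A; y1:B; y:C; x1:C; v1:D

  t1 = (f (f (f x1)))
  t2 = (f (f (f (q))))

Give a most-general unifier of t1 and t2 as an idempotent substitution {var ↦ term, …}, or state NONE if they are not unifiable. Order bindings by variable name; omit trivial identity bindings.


{x1 ↦ (q)}


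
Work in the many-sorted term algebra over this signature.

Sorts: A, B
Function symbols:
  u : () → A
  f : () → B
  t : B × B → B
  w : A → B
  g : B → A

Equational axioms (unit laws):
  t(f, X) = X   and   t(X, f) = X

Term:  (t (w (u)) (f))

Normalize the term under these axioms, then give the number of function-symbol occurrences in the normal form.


size = 2

1. (t (w (u)) (f))  →  (w (u))
normal form: (w (u))


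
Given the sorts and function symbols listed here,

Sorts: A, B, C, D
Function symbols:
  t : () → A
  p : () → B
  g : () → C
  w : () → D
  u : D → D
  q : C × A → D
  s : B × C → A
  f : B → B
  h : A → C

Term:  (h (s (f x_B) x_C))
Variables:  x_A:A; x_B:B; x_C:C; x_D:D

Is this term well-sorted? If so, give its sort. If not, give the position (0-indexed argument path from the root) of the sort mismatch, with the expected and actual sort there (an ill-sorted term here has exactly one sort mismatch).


      x_B : B
    (f x_B) : B
    x_C : C
  (s (f x_B) x_C) : A
(h (s (f x_B) x_C)) : C

well-sorted; sort = C


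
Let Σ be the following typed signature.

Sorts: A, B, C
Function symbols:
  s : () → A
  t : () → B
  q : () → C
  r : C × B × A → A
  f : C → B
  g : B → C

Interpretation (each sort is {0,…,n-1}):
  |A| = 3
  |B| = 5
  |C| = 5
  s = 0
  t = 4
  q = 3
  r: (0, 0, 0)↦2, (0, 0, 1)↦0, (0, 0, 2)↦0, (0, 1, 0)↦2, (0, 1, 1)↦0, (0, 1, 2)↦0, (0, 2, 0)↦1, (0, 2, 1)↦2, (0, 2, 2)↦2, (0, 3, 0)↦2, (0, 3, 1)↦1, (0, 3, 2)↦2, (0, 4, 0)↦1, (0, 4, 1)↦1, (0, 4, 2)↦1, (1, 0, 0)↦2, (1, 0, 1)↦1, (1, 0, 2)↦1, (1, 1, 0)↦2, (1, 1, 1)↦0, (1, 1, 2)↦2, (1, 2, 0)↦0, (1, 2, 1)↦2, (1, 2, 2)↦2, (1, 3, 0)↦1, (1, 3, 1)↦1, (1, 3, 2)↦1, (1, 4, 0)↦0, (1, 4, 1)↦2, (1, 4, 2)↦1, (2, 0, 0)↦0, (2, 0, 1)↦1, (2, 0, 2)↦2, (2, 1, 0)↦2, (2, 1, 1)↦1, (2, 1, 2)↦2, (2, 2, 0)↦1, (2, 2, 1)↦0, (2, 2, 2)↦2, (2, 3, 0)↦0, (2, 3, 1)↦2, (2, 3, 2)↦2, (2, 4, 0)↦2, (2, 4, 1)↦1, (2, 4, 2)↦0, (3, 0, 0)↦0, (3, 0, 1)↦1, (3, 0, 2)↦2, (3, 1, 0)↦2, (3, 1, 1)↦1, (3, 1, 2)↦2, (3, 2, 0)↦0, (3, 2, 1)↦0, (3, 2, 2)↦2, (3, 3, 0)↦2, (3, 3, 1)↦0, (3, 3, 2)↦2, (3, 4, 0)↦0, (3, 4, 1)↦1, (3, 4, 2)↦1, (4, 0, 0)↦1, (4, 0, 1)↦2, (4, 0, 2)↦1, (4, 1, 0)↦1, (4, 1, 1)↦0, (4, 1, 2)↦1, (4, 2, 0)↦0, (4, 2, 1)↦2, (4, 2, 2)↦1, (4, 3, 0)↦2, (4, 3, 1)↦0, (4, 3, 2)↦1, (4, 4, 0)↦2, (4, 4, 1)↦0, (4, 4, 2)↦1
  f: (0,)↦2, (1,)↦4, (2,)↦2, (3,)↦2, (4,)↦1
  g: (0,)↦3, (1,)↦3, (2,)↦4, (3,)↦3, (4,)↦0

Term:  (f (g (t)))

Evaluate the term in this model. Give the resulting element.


  t = 4
  (g (t)) = g(4,) = 0
  (f (g (t))) = f(0,) = 2

value = 2


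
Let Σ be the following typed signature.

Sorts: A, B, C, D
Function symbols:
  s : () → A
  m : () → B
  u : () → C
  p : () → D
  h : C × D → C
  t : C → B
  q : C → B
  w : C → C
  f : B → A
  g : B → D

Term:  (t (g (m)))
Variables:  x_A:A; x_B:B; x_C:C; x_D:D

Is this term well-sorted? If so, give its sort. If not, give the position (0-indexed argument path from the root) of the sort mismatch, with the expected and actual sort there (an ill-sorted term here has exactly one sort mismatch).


ill-sorted at position [0]: expected C, got D

    (m) : B
  (g (m)) : D
(t (g (m))) : ✗ arg 0 at [0] has sort D, expected C


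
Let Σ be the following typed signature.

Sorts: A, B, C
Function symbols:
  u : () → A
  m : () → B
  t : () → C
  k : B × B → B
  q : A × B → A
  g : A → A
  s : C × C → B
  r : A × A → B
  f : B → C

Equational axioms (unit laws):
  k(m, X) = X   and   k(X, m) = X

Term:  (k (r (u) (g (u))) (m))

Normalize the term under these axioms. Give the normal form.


normal form = (r (u) (g (u)))

1. (k (r (u) (g (u))) (m))  →  (r (u) (g (u)))


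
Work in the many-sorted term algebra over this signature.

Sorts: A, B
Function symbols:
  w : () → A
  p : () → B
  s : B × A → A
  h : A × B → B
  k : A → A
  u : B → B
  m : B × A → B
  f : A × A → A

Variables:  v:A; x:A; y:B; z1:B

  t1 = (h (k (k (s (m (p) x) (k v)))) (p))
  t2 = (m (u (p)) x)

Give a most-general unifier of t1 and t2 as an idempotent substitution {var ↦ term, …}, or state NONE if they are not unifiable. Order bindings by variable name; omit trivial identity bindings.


head clash or occurs-check failure — not unifiable

NONE (not unifiable)


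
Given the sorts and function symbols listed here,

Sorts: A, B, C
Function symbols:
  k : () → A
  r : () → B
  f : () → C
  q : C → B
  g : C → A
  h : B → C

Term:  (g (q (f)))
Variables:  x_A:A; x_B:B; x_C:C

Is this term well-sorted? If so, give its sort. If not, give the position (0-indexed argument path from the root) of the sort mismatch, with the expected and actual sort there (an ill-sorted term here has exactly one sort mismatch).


ill-sorted at position [0]: expected C, got B

    (f) : C
  (q (f)) : B
(g (q (f))) : ✗ arg 0 at [0] has sort B, expected C


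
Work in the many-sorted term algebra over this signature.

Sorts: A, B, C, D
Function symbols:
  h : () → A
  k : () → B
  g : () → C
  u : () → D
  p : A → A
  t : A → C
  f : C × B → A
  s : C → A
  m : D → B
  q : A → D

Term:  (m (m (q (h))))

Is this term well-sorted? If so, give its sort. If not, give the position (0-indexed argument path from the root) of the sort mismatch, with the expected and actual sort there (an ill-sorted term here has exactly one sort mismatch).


ill-sorted at position [0]: expected D, got B

      (h) : A
    (q (h)) : D
  (m (q (h))) : B
(m (m (q (h)))) : ✗ arg 0 at [0] has sort B, expected D


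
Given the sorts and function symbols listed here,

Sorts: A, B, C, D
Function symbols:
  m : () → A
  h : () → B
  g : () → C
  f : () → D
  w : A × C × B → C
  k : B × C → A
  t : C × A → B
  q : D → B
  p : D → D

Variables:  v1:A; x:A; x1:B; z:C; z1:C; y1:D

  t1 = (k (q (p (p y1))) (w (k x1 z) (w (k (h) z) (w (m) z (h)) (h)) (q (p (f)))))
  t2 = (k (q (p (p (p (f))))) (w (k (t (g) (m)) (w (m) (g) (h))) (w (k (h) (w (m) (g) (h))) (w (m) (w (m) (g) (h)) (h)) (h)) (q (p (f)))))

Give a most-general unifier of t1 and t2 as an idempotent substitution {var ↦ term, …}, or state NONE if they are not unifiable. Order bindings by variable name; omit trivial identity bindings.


{x1 ↦ (t (g) (m)), y1 ↦ (p (f)), z ↦ (w (m) (g) (h))}


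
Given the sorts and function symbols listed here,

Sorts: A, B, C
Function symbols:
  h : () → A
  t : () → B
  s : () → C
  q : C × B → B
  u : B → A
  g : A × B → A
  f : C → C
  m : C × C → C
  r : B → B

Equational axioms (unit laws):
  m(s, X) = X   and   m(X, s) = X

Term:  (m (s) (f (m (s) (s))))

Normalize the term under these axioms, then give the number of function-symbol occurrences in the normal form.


size = 2

1. (m (s) (f (m (s) (s))))  →  (f (m (s) (s)))
2. (f (m (s) (s)))  →  (f (s))
normal form: (f (s))


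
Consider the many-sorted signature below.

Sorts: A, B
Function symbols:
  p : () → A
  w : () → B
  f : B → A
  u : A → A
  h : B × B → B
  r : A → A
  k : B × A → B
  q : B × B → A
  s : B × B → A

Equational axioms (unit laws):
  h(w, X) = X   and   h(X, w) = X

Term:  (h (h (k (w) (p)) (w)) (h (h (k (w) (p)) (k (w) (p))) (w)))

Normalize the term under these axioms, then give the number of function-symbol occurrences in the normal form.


1. (h (h (k (w) (p)) (w)) (h (h (k (w) (p)) (k (w) (p))) (w)))  →  (h (k (w) (p)) (h (h (k (w) (p)) (k (w) (p))) (w)))
2. (h (k (w) (p)) (h (h (k (w) (p)) (k (w) (p))) (w)))  →  (h (k (w) (p)) (h (k (w) (p)) (k (w) (p))))
normal form: (h (k (w) (p)) (h (k (w) (p)) (k (w) (p))))

size = 11


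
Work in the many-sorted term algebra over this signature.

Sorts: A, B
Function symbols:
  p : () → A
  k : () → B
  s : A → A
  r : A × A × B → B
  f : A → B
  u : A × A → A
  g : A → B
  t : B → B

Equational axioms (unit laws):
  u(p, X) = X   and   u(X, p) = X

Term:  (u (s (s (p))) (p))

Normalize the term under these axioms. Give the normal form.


1. (u (s (s (p))) (p))  →  (s (s (p)))

normal form = (s (s (p)))


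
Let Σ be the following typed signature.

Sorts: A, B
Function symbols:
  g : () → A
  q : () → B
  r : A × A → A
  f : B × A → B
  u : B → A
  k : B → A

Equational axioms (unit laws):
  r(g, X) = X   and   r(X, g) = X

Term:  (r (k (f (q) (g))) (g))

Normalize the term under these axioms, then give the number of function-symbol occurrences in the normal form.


1. (r (k (f (q) (g))) (g))  →  (k (f (q) (g)))
normal form: (k (f (q) (g)))

size = 4


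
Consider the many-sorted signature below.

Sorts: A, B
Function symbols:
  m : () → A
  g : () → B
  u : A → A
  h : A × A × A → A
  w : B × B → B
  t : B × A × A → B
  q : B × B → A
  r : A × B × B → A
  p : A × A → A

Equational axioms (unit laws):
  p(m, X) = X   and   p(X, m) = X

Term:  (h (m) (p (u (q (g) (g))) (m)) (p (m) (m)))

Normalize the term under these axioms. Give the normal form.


normal form = (h (m) (u (q (g) (g))) (m))

1. (h (m) (p (u (q (g) (g))) (m)) (p (m) (m)))  →  (h (m) (u (q (g) (g))) (p (m) (m)))
2. (h (m) (u (q (g) (g))) (p (m) (m)))  →  (h (m) (u (q (g) (g))) (m))


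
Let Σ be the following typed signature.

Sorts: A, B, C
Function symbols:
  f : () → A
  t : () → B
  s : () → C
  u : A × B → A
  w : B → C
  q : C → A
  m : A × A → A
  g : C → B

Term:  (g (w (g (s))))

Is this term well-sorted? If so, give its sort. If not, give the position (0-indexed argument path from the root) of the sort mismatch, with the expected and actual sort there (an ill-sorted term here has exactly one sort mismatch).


well-sorted; sort = B

      (s) : C
    (g (s)) : B
  (w (g (s))) : C
(g (w (g (s)))) : B


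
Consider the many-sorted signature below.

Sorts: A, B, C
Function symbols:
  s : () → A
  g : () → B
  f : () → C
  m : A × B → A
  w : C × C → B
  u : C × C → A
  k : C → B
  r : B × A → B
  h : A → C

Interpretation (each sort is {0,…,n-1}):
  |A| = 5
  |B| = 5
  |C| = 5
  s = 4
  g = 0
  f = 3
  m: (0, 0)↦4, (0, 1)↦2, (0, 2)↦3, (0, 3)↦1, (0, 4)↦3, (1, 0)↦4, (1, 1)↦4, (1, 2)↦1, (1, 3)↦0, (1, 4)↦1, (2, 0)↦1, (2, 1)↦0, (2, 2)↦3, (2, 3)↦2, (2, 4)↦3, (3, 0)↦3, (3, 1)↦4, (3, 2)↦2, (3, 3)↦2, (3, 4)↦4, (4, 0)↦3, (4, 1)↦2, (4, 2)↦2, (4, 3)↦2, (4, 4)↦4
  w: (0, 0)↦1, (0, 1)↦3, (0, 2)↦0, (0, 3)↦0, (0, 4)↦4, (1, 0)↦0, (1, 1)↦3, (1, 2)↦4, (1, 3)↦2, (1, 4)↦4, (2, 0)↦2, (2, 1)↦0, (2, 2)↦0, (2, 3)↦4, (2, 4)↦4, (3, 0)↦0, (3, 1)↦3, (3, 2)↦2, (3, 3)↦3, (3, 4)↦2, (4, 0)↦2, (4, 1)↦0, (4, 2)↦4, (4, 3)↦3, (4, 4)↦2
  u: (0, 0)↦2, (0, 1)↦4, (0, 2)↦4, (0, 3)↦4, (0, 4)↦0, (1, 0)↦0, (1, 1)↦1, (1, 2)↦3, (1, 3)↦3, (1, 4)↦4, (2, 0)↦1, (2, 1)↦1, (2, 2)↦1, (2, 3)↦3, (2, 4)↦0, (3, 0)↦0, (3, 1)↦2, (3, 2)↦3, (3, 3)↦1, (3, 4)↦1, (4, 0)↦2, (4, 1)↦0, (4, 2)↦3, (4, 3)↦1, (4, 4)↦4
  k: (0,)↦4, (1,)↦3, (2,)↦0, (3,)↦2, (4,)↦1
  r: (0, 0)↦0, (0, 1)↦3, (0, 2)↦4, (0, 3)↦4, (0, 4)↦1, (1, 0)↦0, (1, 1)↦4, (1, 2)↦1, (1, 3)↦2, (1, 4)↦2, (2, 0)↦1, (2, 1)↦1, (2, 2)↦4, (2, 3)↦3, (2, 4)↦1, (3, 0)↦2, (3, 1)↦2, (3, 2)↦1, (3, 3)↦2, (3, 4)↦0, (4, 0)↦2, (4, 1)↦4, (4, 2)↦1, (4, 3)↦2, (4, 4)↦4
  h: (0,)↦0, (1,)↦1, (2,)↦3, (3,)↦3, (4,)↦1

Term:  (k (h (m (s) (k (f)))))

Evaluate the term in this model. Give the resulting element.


  s = 4
  f = 3
  (k (f)) = k(3,) = 2
  (m (s) (k (f))) = m(4, 2) = 2
  (h (m (s) (k (f)))) = h(2,) = 3
  (k (h (m (s) (k (f))))) = k(3,) = 2

value = 2
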